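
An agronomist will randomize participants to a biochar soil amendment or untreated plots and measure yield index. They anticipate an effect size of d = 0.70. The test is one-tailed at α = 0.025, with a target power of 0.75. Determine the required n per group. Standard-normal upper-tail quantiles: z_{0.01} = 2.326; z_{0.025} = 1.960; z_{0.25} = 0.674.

n = 29 per group

For two independent groups with equal n: n = 2·((z_{α} + z_β) / d)².
z_{α} + z_β = 1.960 + 0.674 = 2.634.
n = 2 × (2.634 / 0.70)² = 2 × 3.763² = 2 × 14.16 = 28.3.
Round up to the next whole participant.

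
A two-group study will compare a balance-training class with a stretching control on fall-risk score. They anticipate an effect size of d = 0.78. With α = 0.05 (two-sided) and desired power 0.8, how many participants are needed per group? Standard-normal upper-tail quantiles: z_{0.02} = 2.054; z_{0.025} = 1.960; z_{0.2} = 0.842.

For two independent groups with equal n: n = 2·((z_{α/2} + z_β) / d)².
z_{α/2} + z_β = 1.960 + 0.842 = 2.802.
n = 2 × (2.802 / 0.78)² = 2 × 3.592² = 2 × 12.90 = 25.8.
Round up to the next whole participant.

n = 26 per group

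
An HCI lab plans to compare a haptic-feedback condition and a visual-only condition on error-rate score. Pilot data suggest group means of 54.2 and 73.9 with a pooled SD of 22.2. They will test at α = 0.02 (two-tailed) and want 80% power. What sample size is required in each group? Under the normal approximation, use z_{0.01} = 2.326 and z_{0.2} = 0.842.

Cohen's d = |M₁ − M₂| / SD_pooled = |54.2 − 73.9| / 22.2 = 19.7 / 22.2 = 0.887.
For two independent groups with equal n: n = 2·((z_{α/2} + z_β) / d)².
z_{α/2} + z_β = 2.326 + 0.842 = 3.168.
n = 2 × (3.168 / 0.887)² = 2 × 3.572² = 2 × 12.76 = 25.5.
Round up to the next whole participant.

n = 26 per group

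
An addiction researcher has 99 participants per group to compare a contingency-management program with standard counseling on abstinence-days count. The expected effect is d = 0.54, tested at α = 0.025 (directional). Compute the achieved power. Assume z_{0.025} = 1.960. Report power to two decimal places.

power ≈ 0.97

For two equal groups, power = Φ(d·√(n/2) − z_{α}).
d·√(n/2) = 0.54 × √(99/2) = 0.54 × 7.036 = 3.799.
z_β = 3.799 − 1.960 = 1.839.
Power = Φ(1.839) = 0.967.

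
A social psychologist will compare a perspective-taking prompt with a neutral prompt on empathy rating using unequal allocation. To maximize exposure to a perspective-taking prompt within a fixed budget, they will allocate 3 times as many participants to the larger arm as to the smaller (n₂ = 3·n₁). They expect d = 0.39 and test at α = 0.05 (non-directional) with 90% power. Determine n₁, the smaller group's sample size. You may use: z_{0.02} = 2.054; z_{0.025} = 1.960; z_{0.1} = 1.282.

With allocation ratio k = n₂/n₁ = 3, Var(x̄₁−x̄₂) = σ²(1/n₁ + 1/(k·n₁)) = σ²·(k+1)/(k·n₁).
So n₁ = (1 + 1/k)·((z_{α/2} + z_β)/d)² = 1.333 × (3.242/0.39)².
n₁ = 1.333 × 69.10 = 92.1.
Round up: n₁ = 93, giving n₂ = 3 × 93 = 279.

n₁ = 93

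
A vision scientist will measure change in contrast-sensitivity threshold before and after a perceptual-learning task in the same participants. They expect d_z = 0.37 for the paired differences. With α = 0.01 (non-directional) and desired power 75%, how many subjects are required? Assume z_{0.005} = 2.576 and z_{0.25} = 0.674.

n = 78 pairs

For a paired (one-sample on differences) test: n = ((z_{α/2} + z_β) / d)².
z_{α/2} + z_β = 2.576 + 0.674 = 3.250.
n = (3.250 / 0.37)² = 8.784² = 77.15.
Round up.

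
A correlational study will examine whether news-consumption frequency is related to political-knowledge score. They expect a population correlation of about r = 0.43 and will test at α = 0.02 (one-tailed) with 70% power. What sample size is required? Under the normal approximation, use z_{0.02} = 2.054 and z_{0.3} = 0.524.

n = 35

Fisher's z: C = ½·ln((1+r)/(1−r)) = ½·ln(2.5088) = 0.4599.
n = ((z_{α} + z_β)/C)² + 3.
(2.054 + 0.524) / 0.4599 = 2.578 / 0.4599 = 5.606.
n = 5.606² + 3 = 31.42 + 3 = 34.4.
Round up.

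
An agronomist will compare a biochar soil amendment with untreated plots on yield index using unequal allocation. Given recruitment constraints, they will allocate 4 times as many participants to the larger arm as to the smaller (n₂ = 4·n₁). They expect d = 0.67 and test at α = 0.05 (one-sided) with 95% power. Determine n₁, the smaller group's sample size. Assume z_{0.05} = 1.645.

With allocation ratio k = n₂/n₁ = 4, Var(x̄₁−x̄₂) = σ²(1/n₁ + 1/(k·n₁)) = σ²·(k+1)/(k·n₁).
So n₁ = (1 + 1/k)·((z_{α} + z_β)/d)² = 1.250 × (3.290/0.67)².
n₁ = 1.250 × 24.11 = 30.1.
Round up: n₁ = 31, giving n₂ = 4 × 31 = 124.

n₁ = 31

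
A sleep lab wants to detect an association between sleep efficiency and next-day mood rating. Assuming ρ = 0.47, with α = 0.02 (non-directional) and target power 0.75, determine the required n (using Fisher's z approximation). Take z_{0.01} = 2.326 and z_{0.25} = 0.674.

Fisher's z: C = ½·ln((1+r)/(1−r)) = ½·ln(2.7736) = 0.5101.
n = ((z_{α/2} + z_β)/C)² + 3.
(2.326 + 0.674) / 0.5101 = 3.000 / 0.5101 = 5.881.
n = 5.881² + 3 = 34.59 + 3 = 37.6.
Round up.

n = 38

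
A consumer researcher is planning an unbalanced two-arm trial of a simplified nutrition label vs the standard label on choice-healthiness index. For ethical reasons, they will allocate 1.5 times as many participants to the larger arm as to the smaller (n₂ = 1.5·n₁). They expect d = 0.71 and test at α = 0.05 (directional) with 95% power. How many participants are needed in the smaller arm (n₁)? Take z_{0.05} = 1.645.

n₁ = 36

With allocation ratio k = n₂/n₁ = 1.5, Var(x̄₁−x̄₂) = σ²(1/n₁ + 1/(k·n₁)) = σ²·(k+1)/(k·n₁).
So n₁ = (1 + 1/k)·((z_{α} + z_β)/d)² = 1.667 × (3.290/0.71)².
n₁ = 1.667 × 21.47 = 35.8.
Round up: n₁ = 36, giving n₂ = 1.5 × 36 = 54.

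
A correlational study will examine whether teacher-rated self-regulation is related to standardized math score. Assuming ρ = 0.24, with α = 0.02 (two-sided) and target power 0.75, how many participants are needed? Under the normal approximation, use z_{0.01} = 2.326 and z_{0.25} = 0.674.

n = 154

Fisher's z: C = ½·ln((1+r)/(1−r)) = ½·ln(1.6316) = 0.2448.
n = ((z_{α/2} + z_β)/C)² + 3.
(2.326 + 0.674) / 0.2448 = 3.000 / 0.2448 = 12.255.
n = 12.255² + 3 = 150.18 + 3 = 153.2.
Round up.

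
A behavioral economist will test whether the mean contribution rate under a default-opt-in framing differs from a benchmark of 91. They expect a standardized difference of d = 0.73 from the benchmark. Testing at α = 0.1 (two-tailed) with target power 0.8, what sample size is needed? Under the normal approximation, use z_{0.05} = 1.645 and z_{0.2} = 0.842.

For a one-sample test: n = ((z_{α/2} + z_β) / d)².
z_{α/2} + z_β = 1.645 + 0.842 = 2.487.
n = (2.487 / 0.73)² = 3.407² = 11.61.
Round up.

n = 12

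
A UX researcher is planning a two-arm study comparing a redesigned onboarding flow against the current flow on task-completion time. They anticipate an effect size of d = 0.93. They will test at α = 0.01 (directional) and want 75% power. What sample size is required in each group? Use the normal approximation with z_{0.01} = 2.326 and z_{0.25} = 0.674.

n = 21 per group

For two independent groups with equal n: n = 2·((z_{α} + z_β) / d)².
z_{α} + z_β = 2.326 + 0.674 = 3.000.
n = 2 × (3.000 / 0.93)² = 2 × 3.226² = 2 × 10.41 = 20.8.
Round up to the next whole participant.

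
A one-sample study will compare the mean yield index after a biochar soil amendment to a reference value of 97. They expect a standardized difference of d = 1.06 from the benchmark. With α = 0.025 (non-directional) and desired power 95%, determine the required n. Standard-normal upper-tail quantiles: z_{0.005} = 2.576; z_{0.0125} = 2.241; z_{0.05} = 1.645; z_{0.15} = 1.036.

For a one-sample test: n = ((z_{α/2} + z_β) / d)².
z_{α/2} + z_β = 2.241 + 1.645 = 3.886.
n = (3.886 / 1.06)² = 3.666² = 13.44.
Round up.

n = 14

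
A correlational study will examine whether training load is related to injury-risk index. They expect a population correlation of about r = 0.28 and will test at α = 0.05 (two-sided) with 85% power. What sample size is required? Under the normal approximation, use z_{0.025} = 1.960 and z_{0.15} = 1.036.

n = 112

Fisher's z: C = ½·ln((1+r)/(1−r)) = ½·ln(1.7778) = 0.2877.
n = ((z_{α/2} + z_β)/C)² + 3.
(1.960 + 1.036) / 0.2877 = 2.996 / 0.2877 = 10.414.
n = 10.414² + 3 = 108.44 + 3 = 111.4.
Round up.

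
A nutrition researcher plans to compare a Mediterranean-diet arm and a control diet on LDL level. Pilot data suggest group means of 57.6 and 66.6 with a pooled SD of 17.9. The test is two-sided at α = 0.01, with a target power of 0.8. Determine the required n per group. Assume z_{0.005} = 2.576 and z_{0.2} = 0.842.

n = 93 per group

Cohen's d = |M₁ − M₂| / SD_pooled = |57.6 − 66.6| / 17.9 = 9.0 / 17.9 = 0.503.
For two independent groups with equal n: n = 2·((z_{α/2} + z_β) / d)².
z_{α/2} + z_β = 2.576 + 0.842 = 3.418.
n = 2 × (3.418 / 0.503)² = 2 × 6.795² = 2 × 46.18 = 92.4.
Round up to the next whole participant.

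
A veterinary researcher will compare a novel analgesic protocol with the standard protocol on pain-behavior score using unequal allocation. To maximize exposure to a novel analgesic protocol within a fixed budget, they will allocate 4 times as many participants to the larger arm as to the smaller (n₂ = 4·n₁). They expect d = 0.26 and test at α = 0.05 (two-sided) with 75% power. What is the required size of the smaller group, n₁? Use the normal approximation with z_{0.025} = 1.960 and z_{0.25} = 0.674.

With allocation ratio k = n₂/n₁ = 4, Var(x̄₁−x̄₂) = σ²(1/n₁ + 1/(k·n₁)) = σ²·(k+1)/(k·n₁).
So n₁ = (1 + 1/k)·((z_{α/2} + z_β)/d)² = 1.250 × (2.634/0.26)².
n₁ = 1.250 × 102.63 = 128.3.
Round up: n₁ = 129, giving n₂ = 4 × 129 = 516.

n₁ = 129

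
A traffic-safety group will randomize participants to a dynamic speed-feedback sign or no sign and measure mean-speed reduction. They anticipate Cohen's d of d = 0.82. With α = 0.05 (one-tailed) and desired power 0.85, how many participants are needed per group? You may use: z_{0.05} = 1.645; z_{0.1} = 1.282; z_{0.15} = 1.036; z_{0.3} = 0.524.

n = 22 per group

For two independent groups with equal n: n = 2·((z_{α} + z_β) / d)².
z_{α} + z_β = 1.645 + 1.036 = 2.681.
n = 2 × (2.681 / 0.82)² = 2 × 3.270² = 2 × 10.69 = 21.4.
Round up to the next whole participant.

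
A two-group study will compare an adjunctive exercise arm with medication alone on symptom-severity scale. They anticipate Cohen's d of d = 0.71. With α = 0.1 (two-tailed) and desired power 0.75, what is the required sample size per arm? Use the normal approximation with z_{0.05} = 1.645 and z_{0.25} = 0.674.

For two independent groups with equal n: n = 2·((z_{α/2} + z_β) / d)².
z_{α/2} + z_β = 1.645 + 0.674 = 2.319.
n = 2 × (2.319 / 0.71)² = 2 × 3.266² = 2 × 10.67 = 21.3.
Round up to the next whole participant.

n = 22 per group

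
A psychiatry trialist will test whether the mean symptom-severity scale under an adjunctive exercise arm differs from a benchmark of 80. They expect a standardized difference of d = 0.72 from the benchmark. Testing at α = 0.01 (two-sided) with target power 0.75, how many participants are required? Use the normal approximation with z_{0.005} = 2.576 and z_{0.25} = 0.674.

For a one-sample test: n = ((z_{α/2} + z_β) / d)².
z_{α/2} + z_β = 2.576 + 0.674 = 3.250.
n = (3.250 / 0.72)² = 4.514² = 20.38.
Round up.

n = 21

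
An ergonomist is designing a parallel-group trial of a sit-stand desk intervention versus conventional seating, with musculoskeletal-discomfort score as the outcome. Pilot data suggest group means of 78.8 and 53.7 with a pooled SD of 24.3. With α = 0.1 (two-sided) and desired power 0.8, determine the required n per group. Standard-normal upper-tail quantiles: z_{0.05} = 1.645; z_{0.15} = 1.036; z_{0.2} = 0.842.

n = 12 per group

Cohen's d = |M₁ − M₂| / SD_pooled = |78.8 − 53.7| / 24.3 = 25.1 / 24.3 = 1.033.
For two independent groups with equal n: n = 2·((z_{α/2} + z_β) / d)².
z_{α/2} + z_β = 1.645 + 0.842 = 2.487.
n = 2 × (2.487 / 1.033)² = 2 × 2.408² = 2 × 5.80 = 11.6.
Round up to the next whole participant.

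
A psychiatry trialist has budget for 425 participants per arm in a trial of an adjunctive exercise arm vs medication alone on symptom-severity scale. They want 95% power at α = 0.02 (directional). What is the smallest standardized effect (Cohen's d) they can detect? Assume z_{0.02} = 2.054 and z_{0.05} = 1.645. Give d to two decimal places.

d_min ≈ 0.25

For two independent groups of n = 425 each: d_min = (z_{α} + z_β)·√(2/n).
z-sum = 2.054 + 1.645 = 3.699.
d_min = 3.699 × √(2/425) = 3.699 × 0.0686 = 0.254.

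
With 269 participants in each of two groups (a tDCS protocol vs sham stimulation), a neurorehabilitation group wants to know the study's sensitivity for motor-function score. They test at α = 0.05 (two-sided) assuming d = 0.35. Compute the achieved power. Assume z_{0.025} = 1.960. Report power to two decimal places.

For two equal groups, power = Φ(d·√(n/2) − z_{α/2}).
d·√(n/2) = 0.35 × √(269/2) = 0.35 × 11.597 = 4.059.
z_β = 4.059 − 1.960 = 2.099.
Power = Φ(2.099) = 0.982.

power ≈ 0.98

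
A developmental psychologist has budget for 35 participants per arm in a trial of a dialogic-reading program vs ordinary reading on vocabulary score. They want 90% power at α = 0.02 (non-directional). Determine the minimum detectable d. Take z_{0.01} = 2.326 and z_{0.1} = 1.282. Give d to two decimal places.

For two independent groups of n = 35 each: d_min = (z_{α/2} + z_β)·√(2/n).
z-sum = 2.326 + 1.282 = 3.608.
d_min = 3.608 × √(2/35) = 3.608 × 0.2390 = 0.862.

d_min ≈ 0.86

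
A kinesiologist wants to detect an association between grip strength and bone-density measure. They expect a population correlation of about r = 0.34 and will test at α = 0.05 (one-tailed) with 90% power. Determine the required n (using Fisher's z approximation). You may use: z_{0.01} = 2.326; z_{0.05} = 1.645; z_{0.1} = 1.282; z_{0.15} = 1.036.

n = 72

Fisher's z: C = ½·ln((1+r)/(1−r)) = ½·ln(2.0303) = 0.3541.
n = ((z_{α} + z_β)/C)² + 3.
(1.645 + 1.282) / 0.3541 = 2.927 / 0.3541 = 8.266.
n = 8.266² + 3 = 68.33 + 3 = 71.3.
Round up.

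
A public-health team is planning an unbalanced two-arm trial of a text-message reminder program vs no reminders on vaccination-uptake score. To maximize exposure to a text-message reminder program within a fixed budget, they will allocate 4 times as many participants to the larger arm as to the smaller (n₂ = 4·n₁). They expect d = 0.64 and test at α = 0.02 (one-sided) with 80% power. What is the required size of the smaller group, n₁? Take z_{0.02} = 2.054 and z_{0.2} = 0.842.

n₁ = 26

With allocation ratio k = n₂/n₁ = 4, Var(x̄₁−x̄₂) = σ²(1/n₁ + 1/(k·n₁)) = σ²·(k+1)/(k·n₁).
So n₁ = (1 + 1/k)·((z_{α} + z_β)/d)² = 1.250 × (2.896/0.64)².
n₁ = 1.250 × 20.48 = 25.6.
Round up: n₁ = 26, giving n₂ = 4 × 26 = 104.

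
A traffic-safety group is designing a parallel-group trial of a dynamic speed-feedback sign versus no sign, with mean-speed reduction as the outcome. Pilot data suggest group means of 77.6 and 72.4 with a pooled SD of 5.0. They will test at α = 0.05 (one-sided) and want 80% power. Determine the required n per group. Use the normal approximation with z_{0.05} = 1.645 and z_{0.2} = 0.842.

n = 12 per group

Cohen's d = |M₁ − M₂| / SD_pooled = |77.6 − 72.4| / 5.0 = 5.2 / 5.0 = 1.040.
For two independent groups with equal n: n = 2·((z_{α} + z_β) / d)².
z_{α} + z_β = 1.645 + 0.842 = 2.487.
n = 2 × (2.487 / 1.040)² = 2 × 2.391² = 2 × 5.72 = 11.4.
Round up to the next whole participant.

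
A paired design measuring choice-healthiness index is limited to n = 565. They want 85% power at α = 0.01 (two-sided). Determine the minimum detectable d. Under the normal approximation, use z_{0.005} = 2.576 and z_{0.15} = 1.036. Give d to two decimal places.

d_min ≈ 0.15

For a single sample (or paired design) of n = 565: d_min = (z_{α/2} + z_β)/√n.
z-sum = 2.576 + 1.036 = 3.612.
d_min = 3.612 / √565 = 3.612 / 23.770 = 0.152.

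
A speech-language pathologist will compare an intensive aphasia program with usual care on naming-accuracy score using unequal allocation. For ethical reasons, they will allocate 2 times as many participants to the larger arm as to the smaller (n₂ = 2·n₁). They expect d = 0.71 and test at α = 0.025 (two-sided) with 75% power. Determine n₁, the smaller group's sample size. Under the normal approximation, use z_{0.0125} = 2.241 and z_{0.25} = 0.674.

With allocation ratio k = n₂/n₁ = 2, Var(x̄₁−x̄₂) = σ²(1/n₁ + 1/(k·n₁)) = σ²·(k+1)/(k·n₁).
So n₁ = (1 + 1/k)·((z_{α/2} + z_β)/d)² = 1.500 × (2.915/0.71)².
n₁ = 1.500 × 16.86 = 25.3.
Round up: n₁ = 26, giving n₂ = 2 × 26 = 52.

n₁ = 26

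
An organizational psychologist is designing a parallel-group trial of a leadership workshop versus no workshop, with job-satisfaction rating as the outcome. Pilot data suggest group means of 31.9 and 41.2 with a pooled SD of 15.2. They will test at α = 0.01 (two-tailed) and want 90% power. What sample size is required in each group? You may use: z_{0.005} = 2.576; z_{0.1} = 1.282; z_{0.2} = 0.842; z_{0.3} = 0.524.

n = 80 per group

Cohen's d = |M₁ − M₂| / SD_pooled = |31.9 − 41.2| / 15.2 = 9.3 / 15.2 = 0.612.
For two independent groups with equal n: n = 2·((z_{α/2} + z_β) / d)².
z_{α/2} + z_β = 2.576 + 1.282 = 3.858.
n = 2 × (3.858 / 0.612)² = 2 × 6.304² = 2 × 39.74 = 79.5.
Round up to the next whole participant.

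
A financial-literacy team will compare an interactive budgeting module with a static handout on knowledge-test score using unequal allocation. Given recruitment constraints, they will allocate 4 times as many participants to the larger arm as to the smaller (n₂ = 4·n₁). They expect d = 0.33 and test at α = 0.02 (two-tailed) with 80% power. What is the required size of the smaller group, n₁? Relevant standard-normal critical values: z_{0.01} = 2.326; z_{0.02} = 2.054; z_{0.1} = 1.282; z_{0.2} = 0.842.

n₁ = 116

With allocation ratio k = n₂/n₁ = 4, Var(x̄₁−x̄₂) = σ²(1/n₁ + 1/(k·n₁)) = σ²·(k+1)/(k·n₁).
So n₁ = (1 + 1/k)·((z_{α/2} + z_β)/d)² = 1.250 × (3.168/0.33)².
n₁ = 1.250 × 92.16 = 115.2.
Round up: n₁ = 116, giving n₂ = 4 × 116 = 464.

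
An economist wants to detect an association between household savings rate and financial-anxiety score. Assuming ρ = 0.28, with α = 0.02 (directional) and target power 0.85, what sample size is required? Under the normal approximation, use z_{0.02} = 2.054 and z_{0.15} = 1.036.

n = 119

Fisher's z: C = ½·ln((1+r)/(1−r)) = ½·ln(1.7778) = 0.2877.
n = ((z_{α} + z_β)/C)² + 3.
(2.054 + 1.036) / 0.2877 = 3.090 / 0.2877 = 10.740.
n = 10.740² + 3 = 115.36 + 3 = 118.4.
Round up.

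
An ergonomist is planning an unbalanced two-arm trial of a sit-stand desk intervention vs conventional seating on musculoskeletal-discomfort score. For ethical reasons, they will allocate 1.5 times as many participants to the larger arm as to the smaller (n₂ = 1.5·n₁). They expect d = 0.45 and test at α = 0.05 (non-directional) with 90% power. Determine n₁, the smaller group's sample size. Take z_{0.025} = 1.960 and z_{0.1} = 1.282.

With allocation ratio k = n₂/n₁ = 1.5, Var(x̄₁−x̄₂) = σ²(1/n₁ + 1/(k·n₁)) = σ²·(k+1)/(k·n₁).
So n₁ = (1 + 1/k)·((z_{α/2} + z_β)/d)² = 1.667 × (3.242/0.45)².
n₁ = 1.667 × 51.90 = 86.5.
Round up: n₁ = 87, giving n₂ = ⌈1.5 × 87⌉ = ⌈130.5⌉ = 131.

n₁ = 87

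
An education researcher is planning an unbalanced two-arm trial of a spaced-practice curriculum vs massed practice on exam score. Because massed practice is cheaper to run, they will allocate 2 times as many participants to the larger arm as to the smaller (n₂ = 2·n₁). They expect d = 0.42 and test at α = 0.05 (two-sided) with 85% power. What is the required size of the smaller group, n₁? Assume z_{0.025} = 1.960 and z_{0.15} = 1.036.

With allocation ratio k = n₂/n₁ = 2, Var(x̄₁−x̄₂) = σ²(1/n₁ + 1/(k·n₁)) = σ²·(k+1)/(k·n₁).
So n₁ = (1 + 1/k)·((z_{α/2} + z_β)/d)² = 1.500 × (2.996/0.42)².
n₁ = 1.500 × 50.88 = 76.3.
Round up: n₁ = 77, giving n₂ = 2 × 77 = 154.

n₁ = 77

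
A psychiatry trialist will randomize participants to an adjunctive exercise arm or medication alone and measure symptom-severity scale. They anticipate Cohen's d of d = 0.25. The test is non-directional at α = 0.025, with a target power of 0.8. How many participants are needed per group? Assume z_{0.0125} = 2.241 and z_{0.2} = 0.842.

n = 305 per group

For two independent groups with equal n: n = 2·((z_{α/2} + z_β) / d)².
z_{α/2} + z_β = 2.241 + 0.842 = 3.083.
n = 2 × (3.083 / 0.25)² = 2 × 12.332² = 2 × 152.08 = 304.2.
Round up to the next whole participant.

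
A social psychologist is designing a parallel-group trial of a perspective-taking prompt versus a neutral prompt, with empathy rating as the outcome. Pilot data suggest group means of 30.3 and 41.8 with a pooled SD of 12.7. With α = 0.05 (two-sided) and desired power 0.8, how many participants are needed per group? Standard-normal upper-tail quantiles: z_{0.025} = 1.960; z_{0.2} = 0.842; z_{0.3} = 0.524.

Cohen's d = |M₁ − M₂| / SD_pooled = |30.3 − 41.8| / 12.7 = 11.5 / 12.7 = 0.906.
For two independent groups with equal n: n = 2·((z_{α/2} + z_β) / d)².
z_{α/2} + z_β = 1.960 + 0.842 = 2.802.
n = 2 × (2.802 / 0.906)² = 2 × 3.093² = 2 × 9.56 = 19.1.
Round up to the next whole participant.

n = 20 per group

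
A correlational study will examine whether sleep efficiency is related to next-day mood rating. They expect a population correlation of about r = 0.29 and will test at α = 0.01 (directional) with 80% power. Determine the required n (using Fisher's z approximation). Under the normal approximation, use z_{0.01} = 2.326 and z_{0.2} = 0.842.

n = 116

Fisher's z: C = ½·ln((1+r)/(1−r)) = ½·ln(1.8169) = 0.2986.
n = ((z_{α} + z_β)/C)² + 3.
(2.326 + 0.842) / 0.2986 = 3.168 / 0.2986 = 10.610.
n = 10.610² + 3 = 112.56 + 3 = 115.6.
Round up.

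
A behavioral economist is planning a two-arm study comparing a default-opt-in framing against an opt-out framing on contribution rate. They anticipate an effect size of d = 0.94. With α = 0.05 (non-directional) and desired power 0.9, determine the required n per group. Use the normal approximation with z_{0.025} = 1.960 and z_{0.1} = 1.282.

For two independent groups with equal n: n = 2·((z_{α/2} + z_β) / d)².
z_{α/2} + z_β = 1.960 + 1.282 = 3.242.
n = 2 × (3.242 / 0.94)² = 2 × 3.449² = 2 × 11.90 = 23.8.
Round up to the next whole participant.

n = 24 per group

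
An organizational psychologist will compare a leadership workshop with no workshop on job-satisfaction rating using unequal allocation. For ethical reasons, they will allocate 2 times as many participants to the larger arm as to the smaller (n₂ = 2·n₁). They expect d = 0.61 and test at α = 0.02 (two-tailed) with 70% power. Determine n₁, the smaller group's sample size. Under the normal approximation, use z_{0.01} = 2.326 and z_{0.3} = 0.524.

n₁ = 33

With allocation ratio k = n₂/n₁ = 2, Var(x̄₁−x̄₂) = σ²(1/n₁ + 1/(k·n₁)) = σ²·(k+1)/(k·n₁).
So n₁ = (1 + 1/k)·((z_{α/2} + z_β)/d)² = 1.500 × (2.850/0.61)².
n₁ = 1.500 × 21.83 = 32.7.
Round up: n₁ = 33, giving n₂ = 2 × 33 = 66.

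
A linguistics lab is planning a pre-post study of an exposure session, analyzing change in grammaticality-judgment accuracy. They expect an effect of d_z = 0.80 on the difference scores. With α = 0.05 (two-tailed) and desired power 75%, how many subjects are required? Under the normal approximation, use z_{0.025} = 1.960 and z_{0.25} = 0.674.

n = 11 pairs

For a paired (one-sample on differences) test: n = ((z_{α/2} + z_β) / d)².
z_{α/2} + z_β = 1.960 + 0.674 = 2.634.
n = (2.634 / 0.80)² = 3.292² = 10.84.
Round up.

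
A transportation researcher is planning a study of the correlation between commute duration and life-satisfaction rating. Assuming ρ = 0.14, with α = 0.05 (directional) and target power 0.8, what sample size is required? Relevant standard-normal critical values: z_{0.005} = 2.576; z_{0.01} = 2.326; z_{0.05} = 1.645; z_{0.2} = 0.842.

n = 315

Fisher's z: C = ½·ln((1+r)/(1−r)) = ½·ln(1.3256) = 0.1409.
n = ((z_{α} + z_β)/C)² + 3.
(1.645 + 0.842) / 0.1409 = 2.487 / 0.1409 = 17.651.
n = 17.651² + 3 = 311.55 + 3 = 314.6.
Round up.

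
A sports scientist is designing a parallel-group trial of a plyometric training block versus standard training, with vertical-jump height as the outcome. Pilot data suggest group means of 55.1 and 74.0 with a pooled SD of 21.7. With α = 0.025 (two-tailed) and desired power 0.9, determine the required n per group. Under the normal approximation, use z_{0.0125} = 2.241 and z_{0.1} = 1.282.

n = 33 per group

Cohen's d = |M₁ − M₂| / SD_pooled = |55.1 − 74.0| / 21.7 = 18.9 / 21.7 = 0.871.
For two independent groups with equal n: n = 2·((z_{α/2} + z_β) / d)².
z_{α/2} + z_β = 2.241 + 1.282 = 3.523.
n = 2 × (3.523 / 0.871)² = 2 × 4.045² = 2 × 16.36 = 32.7.
Round up to the next whole participant.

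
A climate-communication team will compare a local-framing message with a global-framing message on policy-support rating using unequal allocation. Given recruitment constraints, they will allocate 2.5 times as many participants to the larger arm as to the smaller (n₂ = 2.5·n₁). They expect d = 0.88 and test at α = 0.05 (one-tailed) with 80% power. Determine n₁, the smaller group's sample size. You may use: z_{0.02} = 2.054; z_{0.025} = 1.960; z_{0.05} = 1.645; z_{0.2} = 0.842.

n₁ = 12

With allocation ratio k = n₂/n₁ = 2.5, Var(x̄₁−x̄₂) = σ²(1/n₁ + 1/(k·n₁)) = σ²·(k+1)/(k·n₁).
So n₁ = (1 + 1/k)·((z_{α} + z_β)/d)² = 1.400 × (2.487/0.88)².
n₁ = 1.400 × 7.99 = 11.2.
Round up: n₁ = 12, giving n₂ = 2.5 × 12 = 30.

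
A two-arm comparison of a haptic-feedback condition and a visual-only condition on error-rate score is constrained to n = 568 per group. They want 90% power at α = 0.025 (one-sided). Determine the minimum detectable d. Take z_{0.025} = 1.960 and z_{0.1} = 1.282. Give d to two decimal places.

d_min ≈ 0.19

For two independent groups of n = 568 each: d_min = (z_{α} + z_β)·√(2/n).
z-sum = 1.960 + 1.282 = 3.242.
d_min = 3.242 × √(2/568) = 3.242 × 0.0593 = 0.192.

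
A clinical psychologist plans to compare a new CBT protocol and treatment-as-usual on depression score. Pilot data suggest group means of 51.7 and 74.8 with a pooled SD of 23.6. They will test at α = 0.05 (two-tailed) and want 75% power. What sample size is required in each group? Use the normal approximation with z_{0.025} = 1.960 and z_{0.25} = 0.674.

n = 15 per group

Cohen's d = |M₁ − M₂| / SD_pooled = |51.7 − 74.8| / 23.6 = 23.1 / 23.6 = 0.979.
For two independent groups with equal n: n = 2·((z_{α/2} + z_β) / d)².
z_{α/2} + z_β = 1.960 + 0.674 = 2.634.
n = 2 × (2.634 / 0.979)² = 2 × 2.691² = 2 × 7.24 = 14.5.
Round up to the next whole participant.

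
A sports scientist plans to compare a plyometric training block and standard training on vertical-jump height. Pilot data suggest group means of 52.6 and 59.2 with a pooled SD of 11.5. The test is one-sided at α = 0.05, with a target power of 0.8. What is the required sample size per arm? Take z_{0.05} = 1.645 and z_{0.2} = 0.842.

Cohen's d = |M₁ − M₂| / SD_pooled = |52.6 − 59.2| / 11.5 = 6.6 / 11.5 = 0.574.
For two independent groups with equal n: n = 2·((z_{α} + z_β) / d)².
z_{α} + z_β = 1.645 + 0.842 = 2.487.
n = 2 × (2.487 / 0.574)² = 2 × 4.333² = 2 × 18.77 = 37.5.
Round up to the next whole participant.

n = 38 per group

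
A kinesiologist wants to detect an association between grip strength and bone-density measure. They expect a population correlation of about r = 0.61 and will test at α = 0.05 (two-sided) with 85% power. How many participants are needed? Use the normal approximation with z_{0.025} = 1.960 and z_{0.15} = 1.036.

Fisher's z: C = ½·ln((1+r)/(1−r)) = ½·ln(4.1282) = 0.7089.
n = ((z_{α/2} + z_β)/C)² + 3.
(1.960 + 1.036) / 0.7089 = 2.996 / 0.7089 = 4.226.
n = 4.226² + 3 = 17.86 + 3 = 20.9.
Round up.

n = 21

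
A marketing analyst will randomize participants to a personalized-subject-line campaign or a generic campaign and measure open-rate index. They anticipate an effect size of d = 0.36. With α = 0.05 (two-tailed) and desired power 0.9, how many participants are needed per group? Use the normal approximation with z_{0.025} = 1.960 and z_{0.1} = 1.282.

For two independent groups with equal n: n = 2·((z_{α/2} + z_β) / d)².
z_{α/2} + z_β = 1.960 + 1.282 = 3.242.
n = 2 × (3.242 / 0.36)² = 2 × 9.006² = 2 × 81.10 = 162.2.
Round up to the next whole participant.

n = 163 per group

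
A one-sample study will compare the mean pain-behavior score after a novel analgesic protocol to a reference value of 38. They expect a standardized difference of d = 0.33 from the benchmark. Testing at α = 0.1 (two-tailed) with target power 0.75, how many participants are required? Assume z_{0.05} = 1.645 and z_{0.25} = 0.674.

n = 50

For a one-sample test: n = ((z_{α/2} + z_β) / d)².
z_{α/2} + z_β = 1.645 + 0.674 = 2.319.
n = (2.319 / 0.33)² = 7.027² = 49.38.
Round up.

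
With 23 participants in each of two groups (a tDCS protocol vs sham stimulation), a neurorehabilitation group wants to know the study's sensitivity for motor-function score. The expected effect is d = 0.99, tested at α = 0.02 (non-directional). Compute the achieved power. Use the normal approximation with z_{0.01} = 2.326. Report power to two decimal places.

For two equal groups, power = Φ(d·√(n/2) − z_{α/2}).
d·√(n/2) = 0.99 × √(23/2) = 0.99 × 3.391 = 3.357.
z_β = 3.357 − 2.326 = 1.031.
Power = Φ(1.031) = 0.849.

power ≈ 0.85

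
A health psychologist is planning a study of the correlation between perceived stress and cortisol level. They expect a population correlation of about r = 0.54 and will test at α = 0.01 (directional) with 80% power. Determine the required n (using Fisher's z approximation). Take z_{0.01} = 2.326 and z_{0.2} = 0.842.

Fisher's z: C = ½·ln((1+r)/(1−r)) = ½·ln(3.3478) = 0.6042.
n = ((z_{α} + z_β)/C)² + 3.
(2.326 + 0.842) / 0.6042 = 3.168 / 0.6042 = 5.243.
n = 5.243² + 3 = 27.49 + 3 = 30.5.
Round up.

n = 31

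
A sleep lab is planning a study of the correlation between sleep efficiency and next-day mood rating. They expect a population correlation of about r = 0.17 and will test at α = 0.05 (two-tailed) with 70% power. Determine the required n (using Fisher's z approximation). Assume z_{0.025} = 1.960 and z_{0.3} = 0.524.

Fisher's z: C = ½·ln((1+r)/(1−r)) = ½·ln(1.4096) = 0.1717.
n = ((z_{α/2} + z_β)/C)² + 3.
(1.960 + 0.524) / 0.1717 = 2.484 / 0.1717 = 14.467.
n = 14.467² + 3 = 209.30 + 3 = 212.3.
Round up.

n = 213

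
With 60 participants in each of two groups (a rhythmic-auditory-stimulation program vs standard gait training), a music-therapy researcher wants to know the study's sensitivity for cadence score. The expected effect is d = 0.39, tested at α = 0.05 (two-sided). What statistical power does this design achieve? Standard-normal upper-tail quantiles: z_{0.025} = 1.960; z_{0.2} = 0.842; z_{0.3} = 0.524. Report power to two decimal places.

power ≈ 0.57

For two equal groups, power = Φ(d·√(n/2) − z_{α/2}).
d·√(n/2) = 0.39 × √(60/2) = 0.39 × 5.477 = 2.136.
z_β = 2.136 − 1.960 = 0.176.
Power = Φ(0.176) = 0.570.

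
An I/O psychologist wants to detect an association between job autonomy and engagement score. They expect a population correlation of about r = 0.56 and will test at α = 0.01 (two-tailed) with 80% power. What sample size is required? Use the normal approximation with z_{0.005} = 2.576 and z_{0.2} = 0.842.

Fisher's z: C = ½·ln((1+r)/(1−r)) = ½·ln(3.5455) = 0.6328.
n = ((z_{α/2} + z_β)/C)² + 3.
(2.576 + 0.842) / 0.6328 = 3.418 / 0.6328 = 5.401.
n = 5.401² + 3 = 29.18 + 3 = 32.2.
Round up.

n = 33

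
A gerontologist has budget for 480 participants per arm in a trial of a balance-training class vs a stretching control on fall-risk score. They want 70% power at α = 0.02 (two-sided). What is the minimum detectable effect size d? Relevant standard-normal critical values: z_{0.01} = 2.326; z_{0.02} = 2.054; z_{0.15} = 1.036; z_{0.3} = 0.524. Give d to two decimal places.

For two independent groups of n = 480 each: d_min = (z_{α/2} + z_β)·√(2/n).
z-sum = 2.326 + 0.524 = 2.850.
d_min = 2.850 × √(2/480) = 2.850 × 0.0645 = 0.184.

d_min ≈ 0.18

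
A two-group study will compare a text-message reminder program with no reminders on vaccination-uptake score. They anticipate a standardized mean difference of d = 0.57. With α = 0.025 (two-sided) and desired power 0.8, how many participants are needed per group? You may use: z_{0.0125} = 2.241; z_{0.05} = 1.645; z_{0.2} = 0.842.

n = 59 per group

For two independent groups with equal n: n = 2·((z_{α/2} + z_β) / d)².
z_{α/2} + z_β = 2.241 + 0.842 = 3.083.
n = 2 × (3.083 / 0.57)² = 2 × 5.409² = 2 × 29.25 = 58.5.
Round up to the next whole participant.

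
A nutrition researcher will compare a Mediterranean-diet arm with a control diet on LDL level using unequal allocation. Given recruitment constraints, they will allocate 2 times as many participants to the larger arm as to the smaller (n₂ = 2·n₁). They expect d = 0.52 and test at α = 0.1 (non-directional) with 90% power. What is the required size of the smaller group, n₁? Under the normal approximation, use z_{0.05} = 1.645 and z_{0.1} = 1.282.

With allocation ratio k = n₂/n₁ = 2, Var(x̄₁−x̄₂) = σ²(1/n₁ + 1/(k·n₁)) = σ²·(k+1)/(k·n₁).
So n₁ = (1 + 1/k)·((z_{α/2} + z_β)/d)² = 1.500 × (2.927/0.52)².
n₁ = 1.500 × 31.68 = 47.5.
Round up: n₁ = 48, giving n₂ = 2 × 48 = 96.

n₁ = 48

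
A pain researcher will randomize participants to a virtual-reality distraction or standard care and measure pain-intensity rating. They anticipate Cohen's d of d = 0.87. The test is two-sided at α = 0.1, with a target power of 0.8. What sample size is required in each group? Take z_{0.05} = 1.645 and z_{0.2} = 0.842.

n = 17 per group

For two independent groups with equal n: n = 2·((z_{α/2} + z_β) / d)².
z_{α/2} + z_β = 1.645 + 0.842 = 2.487.
n = 2 × (2.487 / 0.87)² = 2 × 2.859² = 2 × 8.17 = 16.3.
Round up to the next whole participant.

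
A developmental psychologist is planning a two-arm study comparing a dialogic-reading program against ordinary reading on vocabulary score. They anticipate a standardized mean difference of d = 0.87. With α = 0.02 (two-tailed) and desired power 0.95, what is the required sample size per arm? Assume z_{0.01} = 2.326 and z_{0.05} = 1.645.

n = 42 per group

For two independent groups with equal n: n = 2·((z_{α/2} + z_β) / d)².
z_{α/2} + z_β = 2.326 + 1.645 = 3.971.
n = 2 × (3.971 / 0.87)² = 2 × 4.564² = 2 × 20.83 = 41.7.
Round up to the next whole participant.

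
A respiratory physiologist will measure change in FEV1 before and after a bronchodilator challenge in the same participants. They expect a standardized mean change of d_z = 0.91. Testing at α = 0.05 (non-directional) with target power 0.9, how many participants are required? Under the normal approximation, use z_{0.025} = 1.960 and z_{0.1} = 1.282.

n = 13 pairs

For a paired (one-sample on differences) test: n = ((z_{α/2} + z_β) / d)².
z_{α/2} + z_β = 1.960 + 1.282 = 3.242.
n = (3.242 / 0.91)² = 3.563² = 12.69.
Round up.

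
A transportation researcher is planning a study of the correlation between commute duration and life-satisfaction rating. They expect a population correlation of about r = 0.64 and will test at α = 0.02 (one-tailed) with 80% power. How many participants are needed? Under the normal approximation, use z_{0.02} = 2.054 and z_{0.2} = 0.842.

Fisher's z: C = ½·ln((1+r)/(1−r)) = ½·ln(4.5556) = 0.7582.
n = ((z_{α} + z_β)/C)² + 3.
(2.054 + 0.842) / 0.7582 = 2.896 / 0.7582 = 3.820.
n = 3.820² + 3 = 14.59 + 3 = 17.6.
Round up.

n = 18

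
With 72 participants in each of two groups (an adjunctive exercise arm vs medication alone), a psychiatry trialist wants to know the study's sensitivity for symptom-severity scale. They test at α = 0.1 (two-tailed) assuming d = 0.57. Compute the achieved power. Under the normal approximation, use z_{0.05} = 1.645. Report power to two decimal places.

power ≈ 0.96

For two equal groups, power = Φ(d·√(n/2) − z_{α/2}).
d·√(n/2) = 0.57 × √(72/2) = 0.57 × 6.000 = 3.420.
z_β = 3.420 − 1.645 = 1.775.
Power = Φ(1.775) = 0.962.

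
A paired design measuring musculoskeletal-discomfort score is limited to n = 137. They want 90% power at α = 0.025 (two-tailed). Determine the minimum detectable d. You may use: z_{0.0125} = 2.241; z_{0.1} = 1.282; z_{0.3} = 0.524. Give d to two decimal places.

d_min ≈ 0.30

For a single sample (or paired design) of n = 137: d_min = (z_{α/2} + z_β)/√n.
z-sum = 2.241 + 1.282 = 3.523.
d_min = 3.523 / √137 = 3.523 / 11.705 = 0.301.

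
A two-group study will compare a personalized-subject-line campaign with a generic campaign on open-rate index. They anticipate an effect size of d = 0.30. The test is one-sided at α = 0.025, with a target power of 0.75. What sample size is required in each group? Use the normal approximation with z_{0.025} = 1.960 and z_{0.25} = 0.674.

For two independent groups with equal n: n = 2·((z_{α} + z_β) / d)².
z_{α} + z_β = 1.960 + 0.674 = 2.634.
n = 2 × (2.634 / 0.30)² = 2 × 8.780² = 2 × 77.09 = 154.2.
Round up to the next whole participant.

n = 155 per group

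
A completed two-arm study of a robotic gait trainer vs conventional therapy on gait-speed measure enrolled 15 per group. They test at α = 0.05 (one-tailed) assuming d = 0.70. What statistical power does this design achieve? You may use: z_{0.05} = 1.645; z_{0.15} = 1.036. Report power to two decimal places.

power ≈ 0.61

For two equal groups, power = Φ(d·√(n/2) − z_{α}).
d·√(n/2) = 0.70 × √(15/2) = 0.70 × 2.739 = 1.917.
z_β = 1.917 − 1.645 = 0.272.
Power = Φ(0.272) = 0.607.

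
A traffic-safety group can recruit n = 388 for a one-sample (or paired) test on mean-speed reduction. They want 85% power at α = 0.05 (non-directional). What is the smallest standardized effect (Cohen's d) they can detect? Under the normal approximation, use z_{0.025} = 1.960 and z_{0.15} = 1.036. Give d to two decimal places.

For a single sample (or paired design) of n = 388: d_min = (z_{α/2} + z_β)/√n.
z-sum = 1.960 + 1.036 = 2.996.
d_min = 2.996 / √388 = 2.996 / 19.698 = 0.152.

d_min ≈ 0.15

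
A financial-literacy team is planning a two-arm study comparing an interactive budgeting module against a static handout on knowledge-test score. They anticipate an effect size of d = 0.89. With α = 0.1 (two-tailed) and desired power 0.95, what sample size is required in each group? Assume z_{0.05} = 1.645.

For two independent groups with equal n: n = 2·((z_{α/2} + z_β) / d)².
z_{α/2} + z_β = 1.645 + 1.645 = 3.290.
n = 2 × (3.290 / 0.89)² = 2 × 3.697² = 2 × 13.67 = 27.3.
Round up to the next whole participant.

n = 28 per group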